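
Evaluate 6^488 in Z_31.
Using Fermat: 6^{30} ≡ 1 (mod 31). 488 ≡ 8 (mod 30). So 6^{488} ≡ 6^{8} ≡ 5 (mod 31)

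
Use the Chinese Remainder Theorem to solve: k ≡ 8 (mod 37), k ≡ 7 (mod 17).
415

Using the Chinese Remainder Theorem:
M = product of moduli = 629
For equation 1: M_1 = 17, 17 ≡ 17 (mod 37), inverse of 17 mod 37 is 24 (check: 17 × 24 = 408 ≡ 1 (mod 37))
For equation 2: M_2 = 37, 37 ≡ 3 (mod 17), inverse of 37 mod 17 is 6 (check: 3 × 6 = 18 ≡ 1 (mod 17))
Combine: k ≡ Σ r_i×M_i×(M_i⁻¹ mod m_i) = 8×17×24 + 7×37×6 = 3264 + 1554 = 4818
4818 mod 629 = 415
k ≡ 415 (mod 629)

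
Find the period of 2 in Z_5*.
Powers of 2 mod 5: 2^1≡2, 2^2≡4, 2^3≡3, 2^4≡1. Order = 4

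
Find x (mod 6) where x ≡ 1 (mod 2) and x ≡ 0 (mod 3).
M = 2 × 3 = 6. M₁ = 3, y₁ ≡ 1 (mod 2). M₂ = 2, y₂ ≡ 2 (mod 3). x = 1×3×1 + 0×2×2 ≡ 3 (mod 6)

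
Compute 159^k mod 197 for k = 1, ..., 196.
g^1, g^2, ..., g^{196} mod 197: {159, 65, 91, 88, 5, 7, 128, 61, 46, 25, 35, 49, 108, 33, 125, 175, 48, 146, 165, 34, 87, 43, 139, 37, 170, 41, 18, 104, 185, 62, 8, 90, 126, 137, 113, 40, 56, 39, 94, 171, 3, 83, 195, 76, 67, 15, 21, 187, 183, 138, 75, 105, 147, 127, 99, 178, 131, 144, 44, 101, 102, 64, 129, 23, 111, 116, 123, 54, 115, 161, 186, 24, 73, 181, 17, 142, 120, 168, 117, 85, 119, 9, 52, 191, 31, 4, 45, 63, 167, 155, 20, 28, 118, 47, 184, 100, 140, 196, 38, 132, 106, 109, 192, 190, 69, 136, 151, 172, 162, 148, 89, 164, 72, 22, 149, 51, 32, 163, 110, 154, 58, 160, 27, 156, 179, 93, 12, 135, 189, 107, 71, 60, 84, 157, 141, 158, 103, 26, 194, 114, 2, 121, 130, 182, 176, 10, 14, 59, 122, 92, 50, 70, 98, 19, 66, 53, 153, 96, 95, 133, 68, 174, 86, 81, 74, 143, 82, 36, 11, 173, 124, 16, 180, 55, 77, 29, 80, 112, 78, 188, 145, 6, 166, 193, 152, 134, 30, 42, 177, 169, 79, 150, 13, 97, 57, 1}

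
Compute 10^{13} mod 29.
26

Using successive squaring:
Binary expansion of 13: 1101
Powers of 10 mod 29 (each is the square of the previous):
  10^1 ≡ 10 (mod 29)
  10^2 ≡ 10² = 100 ≡ 13 (mod 29)
  10^4 ≡ 13² = 169 ≡ 24 (mod 29)
  10^8 ≡ 24² = 576 ≡ 25 (mod 29)
13 = 8 + 4 + 1, so 10^13 = 10^8 × 10^4 × 10^1 ≡ 25 × 24 × 10 (mod 29)
Multiplying step by step:
  25 × 24 = 600 ≡ 20 (mod 29)
  20 × 10 = 200 ≡ 26 (mod 29)
Result: 10^13 ≡ 26 (mod 29)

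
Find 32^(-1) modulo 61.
21

Using Extended Euclidean Algorithm:
gcd(32, 61) = 1
Bezout coefficients: 32 × 21 + 61 × -11 = 1
So 32 × 21 ≡ 1 (mod 61)
The inverse is 21 mod 61 = 21
Verification: 32 × 21 = 672 = 11 × 61 + 1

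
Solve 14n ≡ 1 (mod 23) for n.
14^(-1) ≡ 5 (mod 23). Verification: 14 × 5 = 70 ≡ 1 (mod 23)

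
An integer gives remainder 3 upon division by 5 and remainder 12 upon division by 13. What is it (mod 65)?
M = 5 × 13 = 65. M₁ = 13, y₁ ≡ 2 (mod 5). M₂ = 5, y₂ ≡ 8 (mod 13). t = 3×13×2 + 12×5×8 ≡ 38 (mod 65). The smallest positive such number is 38.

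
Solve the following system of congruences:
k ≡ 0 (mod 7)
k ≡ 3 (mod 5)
28

Using the Chinese Remainder Theorem:
M = product of moduli = 35
For equation 1: M_1 = 5, 5 ≡ 5 (mod 7), inverse of 5 mod 7 is 3 (check: 5 × 3 = 15 ≡ 1 (mod 7))
For equation 2: M_2 = 7, 7 ≡ 2 (mod 5), inverse of 7 mod 5 is 3 (check: 2 × 3 = 6 ≡ 1 (mod 5))
Combine: k ≡ Σ r_i×M_i×(M_i⁻¹ mod m_i) = 0×5×3 + 3×7×3 = 0 + 63 = 63
63 mod 35 = 28
k ≡ 28 (mod 35)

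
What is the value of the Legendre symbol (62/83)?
(62/83) = 62^{41} mod 83 = -1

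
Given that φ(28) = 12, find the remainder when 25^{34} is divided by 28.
By Euler: 25^{12} ≡ 1 (mod 28) since gcd(25, 28) = 1. 34 = 2×12 + 10. So 25^{34} ≡ 25^{10} ≡ 25 (mod 28)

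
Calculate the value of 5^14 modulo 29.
Using repeated squaring. 14 = 8 + 4 + 2 (binary 1110). Repeated squaring mod 29: 5^1 ≡ 5; 5^2 ≡ 5² = 25 ≡ 25; 5^4 ≡ 25² = 625 ≡ 16; 5^8 ≡ 16² = 256 ≡ 24. Multiply: 5^14 = 5^8 × 5^4 × 5^2 ≡ 24 × 16 × 25 (mod 29): 24 × 16 = 384 ≡ 7; 7 × 25 = 175 ≡ 1. So 5^14 ≡ 1 (mod 29).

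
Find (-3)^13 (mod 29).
Using repeated squaring. (-3) ≡ 26 (mod 29). 13 = 8 + 4 + 1 (binary 1101). Repeated squaring mod 29: 26^1 ≡ 26; 26^2 ≡ 26² = 676 ≡ 9; 26^4 ≡ 9² = 81 ≡ 23; 26^8 ≡ 23² = 529 ≡ 7. Multiply: (-3)^13 ≡ 26^8 × 26^4 × 26^1 ≡ 7 × 23 × 26 (mod 29): 7 × 23 = 161 ≡ 16; 16 × 26 = 416 ≡ 10. So (-3)^13 ≡ 10 (mod 29).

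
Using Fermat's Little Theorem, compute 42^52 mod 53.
By Fermat's Little Theorem, 42^{52} ≡ 1 (mod 53) since 53 is prime and gcd(42, 53) = 1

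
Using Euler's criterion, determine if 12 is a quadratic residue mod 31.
By Euler's criterion: 12^{15} ≡ 30 (mod 31). Since this equals -1 (≡ 30), 12 is not a QR.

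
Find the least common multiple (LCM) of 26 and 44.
572

First find GCD(26, 44) using the Euclidean algorithm:
26 = 0 × 44 + 26
44 = 1 × 26 + 18
26 = 1 × 18 + 8
18 = 2 × 8 + 2
8 = 4 × 2 + 0
GCD(26, 44) = 2

LCM formula: LCM(a, b) = (a × b) / GCD(a, b)
LCM(26, 44) = (26 × 44) / 2
LCM(26, 44) = 1144 / 2
LCM(26, 44) = 572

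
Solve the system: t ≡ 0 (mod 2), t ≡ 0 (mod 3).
M = 2 × 3 = 6. M₁ = 3, y₁ ≡ 1 (mod 2). M₂ = 2, y₂ ≡ 2 (mod 3). t = 0×3×1 + 0×2×2 ≡ 0 (mod 6)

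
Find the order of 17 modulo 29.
Powers of 17 mod 29: 17^1≡17, 17^2≡28, 17^3≡12, 17^4≡1. Order = 4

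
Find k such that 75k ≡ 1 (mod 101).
75^(-1) ≡ 66 (mod 101). Verification: 75 × 66 = 4950 ≡ 1 (mod 101)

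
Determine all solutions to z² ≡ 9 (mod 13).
The square roots of 9 mod 13 are 3 and 10. Verify: 3² = 9 ≡ 9 (mod 13)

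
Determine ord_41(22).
Powers of 22 mod 41: 22^1≡22, 22^2≡33, 22^3≡29, 22^4≡23, 22^5≡14, 22^6≡21, 22^7≡11, 22^8≡37, 22^9≡35, 22^10≡32, 22^11≡7, 22^12≡31, 22^13≡26, 22^14≡39, 22^15≡38, 22^16≡16, 22^17≡24, 22^18≡36, 22^19≡13, 22^20≡40, 22^21≡19, 22^22≡8, 22^23≡12, 22^24≡18, 22^25≡27, 22^26≡20, 22^27≡30, 22^28≡4, 22^29≡6, 22^30≡9, 22^31≡34, 22^32≡10, 22^33≡15, 22^34≡2, 22^35≡3, 22^36≡25, 22^37≡17, 22^38≡5, 22^39≡28, 22^40≡1. Order = 40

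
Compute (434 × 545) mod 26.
8

(434 × 545) = 236530
236530 mod 26 = 8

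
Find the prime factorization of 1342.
2 × 11 × 61

Divide by primes starting from smallest:
1342 ÷ 2 = 671
671 ÷ 11 = 61
61 ÷ 61 = 1

1342 = 2 × 11 × 61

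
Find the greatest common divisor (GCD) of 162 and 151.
1

Using the Euclidean algorithm:
162 = 1 × 151 + 11
151 = 13 × 11 + 8
11 = 1 × 8 + 3
8 = 2 × 3 + 2
3 = 1 × 2 + 1
2 = 2 × 1 + 0

GCD(162, 151) = 1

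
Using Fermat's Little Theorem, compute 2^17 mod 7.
By Fermat: 2^{6} ≡ 1 (mod 7). 17 = 2×6 + 5. So 2^{17} ≡ 2^{5} ≡ 4 (mod 7)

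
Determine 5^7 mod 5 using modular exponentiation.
5 ≡ 0 (mod 5). 7 = 4 + 2 + 1 (binary 111). Repeated squaring mod 5: 0^1 ≡ 0; 0^2 ≡ 0² = 0 ≡ 0; 0^4 ≡ 0² = 0 ≡ 0. Multiply: 5^7 ≡ 0^4 × 0^2 × 0^1 ≡ 0 × 0 × 0 (mod 5): 0 × 0 = 0 ≡ 0; 0 × 0 = 0 ≡ 0. So 5^7 ≡ 0 (mod 5).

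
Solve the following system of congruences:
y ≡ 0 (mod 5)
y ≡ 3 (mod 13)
55

Using the Chinese Remainder Theorem:
M = product of moduli = 65
For equation 1: M_1 = 13, 13 ≡ 3 (mod 5), inverse of 13 mod 5 is 2 (check: 3 × 2 = 6 ≡ 1 (mod 5))
For equation 2: M_2 = 5, 5 ≡ 5 (mod 13), inverse of 5 mod 13 is 8 (check: 5 × 8 = 40 ≡ 1 (mod 13))
Combine: y ≡ Σ r_i×M_i×(M_i⁻¹ mod m_i) = 0×13×2 + 3×5×8 = 0 + 120 = 120
120 mod 65 = 55
y ≡ 55 (mod 65)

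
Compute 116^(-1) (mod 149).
116^(-1) ≡ 9 (mod 149). Verification: 116 × 9 = 1044 ≡ 1 (mod 149)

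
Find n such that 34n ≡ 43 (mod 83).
33

Since gcd(34, 83) = 1 divides 43, a solution exists.
Multiply both sides by the inverse of 34 mod 83:
  34^(-1) mod 83 = 22
  x ≡ 22 × 43 ≡ 946 ≡ 33 (mod 83)
Verification: 34 × 33 = 1122 = 13 × 83 + 43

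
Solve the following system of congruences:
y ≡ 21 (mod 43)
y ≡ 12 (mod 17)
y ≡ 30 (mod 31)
19715

Using the Chinese Remainder Theorem:
M = product of moduli = 22661
For equation 1: M_1 = 527, 527 ≡ 11 (mod 43), inverse of 527 mod 43 is 4 (check: 11 × 4 = 44 ≡ 1 (mod 43))
For equation 2: M_2 = 1333, 1333 ≡ 7 (mod 17), inverse of 1333 mod 17 is 5 (check: 7 × 5 = 35 ≡ 1 (mod 17))
For equation 3: M_3 = 731, 731 ≡ 18 (mod 31), inverse of 731 mod 31 is 19 (check: 18 × 19 = 342 ≡ 1 (mod 31))
Combine: y ≡ Σ r_i×M_i×(M_i⁻¹ mod m_i) = 21×527×4 + 12×1333×5 + 30×731×19 = 44268 + 79980 + 416670 = 540918
540918 mod 22661 = 19715
y ≡ 19715 (mod 22661)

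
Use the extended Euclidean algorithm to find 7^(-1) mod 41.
Extended GCD: 7(6) + 41(-1) = 1. So 7^(-1) ≡ 6 ≡ 6 (mod 41). Verify: 7 × 6 = 42 ≡ 1 (mod 41)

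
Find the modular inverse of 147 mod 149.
147^(-1) ≡ 74 (mod 149). Verification: 147 × 74 = 10878 ≡ 1 (mod 149)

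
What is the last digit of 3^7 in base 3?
3 ≡ 0 (mod 3). 7 = 4 + 2 + 1 (binary 111). Repeated squaring mod 3: 0^1 ≡ 0; 0^2 ≡ 0² = 0 ≡ 0; 0^4 ≡ 0² = 0 ≡ 0. Multiply: 3^7 ≡ 0^4 × 0^2 × 0^1 ≡ 0 × 0 × 0 (mod 3): 0 × 0 = 0 ≡ 0; 0 × 0 = 0 ≡ 0. So 3^7 ≡ 0 (mod 3).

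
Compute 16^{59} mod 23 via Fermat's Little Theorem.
9

By Fermat's Little Theorem, a^(p-1) ≡ 1 (mod p) for prime p and gcd(a, p) = 1
Here p = 23, so 16^22 ≡ 1 (mod 23)
We can reduce the exponent: 59 mod 22 = 15
So 16^59 ≡ 16^15 (mod 23)
Computing: 16^15 mod 23 = 9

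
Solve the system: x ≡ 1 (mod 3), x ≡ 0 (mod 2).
M = 3 × 2 = 6. M₁ = 2, y₁ ≡ 2 (mod 3). M₂ = 3, y₂ ≡ 1 (mod 2). x = 1×2×2 + 0×3×1 ≡ 4 (mod 6)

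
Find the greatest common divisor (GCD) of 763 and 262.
1

Using the Euclidean algorithm:
763 = 2 × 262 + 239
262 = 1 × 239 + 23
239 = 10 × 23 + 9
23 = 2 × 9 + 5
9 = 1 × 5 + 4
5 = 1 × 4 + 1
4 = 4 × 1 + 0

GCD(763, 262) = 1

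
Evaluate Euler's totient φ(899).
840

Prime factorization: 899 = 29 × 31
Using the formula φ(n) = n × Π(1 - 1/p) for each prime factor p:
φ(899) = 899 × (1 - 1/29) × (1 - 1/31)
φ(899) = 840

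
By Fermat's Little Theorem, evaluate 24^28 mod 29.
By Fermat's Little Theorem, 24^{28} ≡ 1 (mod 29) since 29 is prime and gcd(24, 29) = 1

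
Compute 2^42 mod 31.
Using Fermat: 2^{30} ≡ 1 (mod 31). 42 ≡ 12 (mod 30). So 2^{42} ≡ 2^{12} ≡ 4 (mod 31)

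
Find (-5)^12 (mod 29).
Using repeated squaring. (-5) ≡ 24 (mod 29). 12 = 8 + 4 (binary 1100). Repeated squaring mod 29: 24^1 ≡ 24; 24^2 ≡ 24² = 576 ≡ 25; 24^4 ≡ 25² = 625 ≡ 16; 24^8 ≡ 16² = 256 ≡ 24. Multiply: (-5)^12 ≡ 24^8 × 24^4 ≡ 24 × 16 (mod 29): 24 × 16 = 384 ≡ 7. So (-5)^12 ≡ 7 (mod 29).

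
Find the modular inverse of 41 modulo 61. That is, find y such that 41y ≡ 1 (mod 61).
3

Using Extended Euclidean Algorithm:
gcd(41, 61) = 1
Bezout coefficients: 41 × 3 + 61 × -2 = 1
So 41 × 3 ≡ 1 (mod 61)
The inverse is 3 mod 61 = 3
Verification: 41 × 3 = 123 = 2 × 61 + 1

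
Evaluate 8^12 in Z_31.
Using repeated squaring. 12 = 8 + 4 (binary 1100). Repeated squaring mod 31: 8^1 ≡ 8; 8^2 ≡ 8² = 64 ≡ 2; 8^4 ≡ 2² = 4 ≡ 4; 8^8 ≡ 4² = 16 ≡ 16. Multiply: 8^12 = 8^8 × 8^4 ≡ 16 × 4 (mod 31): 16 × 4 = 64 ≡ 2. So 8^12 ≡ 2 (mod 31).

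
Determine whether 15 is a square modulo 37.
By Euler's criterion: 15^{18} ≡ 36 (mod 37). Since this equals -1 (≡ 36), 15 is not a QR.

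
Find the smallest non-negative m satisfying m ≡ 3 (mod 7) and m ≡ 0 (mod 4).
M = 7 × 4 = 28. M₁ = 4, y₁ ≡ 2 (mod 7). M₂ = 7, y₂ ≡ 3 (mod 4). m = 3×4×2 + 0×7×3 ≡ 24 (mod 28)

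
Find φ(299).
264

Prime factorization: 299 = 13 × 23
Using the formula φ(n) = n × Π(1 - 1/p) for each prime factor p:
φ(299) = 299 × (1 - 1/13) × (1 - 1/23)
φ(299) = 264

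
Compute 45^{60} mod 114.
39

Using successive squaring:
Binary expansion of 60: 111100
Powers of 45 mod 114 (each is the square of the previous):
  45^1 ≡ 45 (mod 114)
  45^2 ≡ 45² = 2025 ≡ 87 (mod 114)
  45^4 ≡ 87² = 7569 ≡ 45 (mod 114)
  45^8 ≡ 45² = 2025 ≡ 87 (mod 114)
  45^16 ≡ 87² = 7569 ≡ 45 (mod 114)
  45^32 ≡ 45² = 2025 ≡ 87 (mod 114)
60 = 32 + 16 + 8 + 4, so 45^60 = 45^32 × 45^16 × 45^8 × 45^4 ≡ 87 × 45 × 87 × 45 (mod 114)
Multiplying step by step:
  87 × 45 = 3915 ≡ 39 (mod 114)
  39 × 87 = 3393 ≡ 87 (mod 114)
  87 × 45 = 3915 ≡ 39 (mod 114)
Result: 45^60 ≡ 39 (mod 114)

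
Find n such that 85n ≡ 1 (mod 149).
85^(-1) ≡ 142 (mod 149). Verification: 85 × 142 = 12070 ≡ 1 (mod 149)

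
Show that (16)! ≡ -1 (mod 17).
(16)! mod 17 = 16. Since this equals -1 (mod 17), Wilson confirms 17 is prime.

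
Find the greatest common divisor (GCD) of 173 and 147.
1

Using the Euclidean algorithm:
173 = 1 × 147 + 26
147 = 5 × 26 + 17
26 = 1 × 17 + 9
17 = 1 × 9 + 8
9 = 1 × 8 + 1
8 = 8 × 1 + 0

GCD(173, 147) = 1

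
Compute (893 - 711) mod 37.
34

(893 - 711) = 182
182 mod 37 = 34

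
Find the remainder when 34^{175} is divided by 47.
By Fermat: 34^{46} ≡ 1 (mod 47). 175 = 3×46 + 37. So 34^{175} ≡ 34^{37} ≡ 17 (mod 47)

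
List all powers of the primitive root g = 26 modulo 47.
g^1, g^2, ..., g^{46} mod 47: {26, 18, 45, 42, 11, 4, 10, 25, 39, 27, 44, 16, 40, 6, 15, 14, 35, 17, 19, 24, 13, 9, 46, 21, 29, 2, 5, 36, 43, 37, 22, 8, 20, 3, 31, 7, 41, 32, 33, 12, 30, 28, 23, 34, 38, 1}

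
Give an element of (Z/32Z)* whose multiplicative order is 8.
3 has order 8 mod 32 since 3^{8} ≡ 1 (mod 32) and no smaller power works.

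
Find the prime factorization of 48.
2^4 × 3

Divide by primes starting from smallest:
48 ÷ 2 = 24
24 ÷ 2 = 12
12 ÷ 2 = 6
6 ÷ 2 = 3
3 ÷ 3 = 1

48 = 2^4 × 3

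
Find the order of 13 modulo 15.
Powers of 13 mod 15: 13^1≡13, 13^2≡4, 13^3≡7, 13^4≡1. Order = 4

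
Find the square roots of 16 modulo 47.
The square roots of 16 mod 47 are 4 and 43. Verify: 4² = 16 ≡ 16 (mod 47)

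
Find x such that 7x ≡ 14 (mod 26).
2

Since gcd(7, 26) = 1 divides 14, a solution exists.
Multiply both sides by the inverse of 7 mod 26:
  7^(-1) mod 26 = 15
  x ≡ 15 × 14 ≡ 210 ≡ 2 (mod 26)
Verification: 7 × 2 = 14 = 0 × 26 + 14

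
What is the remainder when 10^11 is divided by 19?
Using repeated squaring. 11 = 8 + 2 + 1 (binary 1011). Repeated squaring mod 19: 10^1 ≡ 10; 10^2 ≡ 10² = 100 ≡ 5; 10^4 ≡ 5² = 25 ≡ 6; 10^8 ≡ 6² = 36 ≡ 17. Multiply: 10^11 = 10^8 × 10^2 × 10^1 ≡ 17 × 5 × 10 (mod 19): 17 × 5 = 85 ≡ 9; 9 × 10 = 90 ≡ 14. So 10^11 ≡ 14 (mod 19).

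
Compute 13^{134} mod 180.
169

Using successive squaring:
Binary expansion of 134: 10000110
Powers of 13 mod 180 (each is the square of the previous):
  13^1 ≡ 13 (mod 180)
  13^2 ≡ 13² = 169 ≡ 169 (mod 180)
  13^4 ≡ 169² = 28561 ≡ 121 (mod 180)
  13^8 ≡ 121² = 14641 ≡ 61 (mod 180)
  13^16 ≡ 61² = 3721 ≡ 121 (mod 180)
  13^32 ≡ 121² = 14641 ≡ 61 (mod 180)
  13^64 ≡ 61² = 3721 ≡ 121 (mod 180)
  13^128 ≡ 121² = 14641 ≡ 61 (mod 180)
134 = 128 + 4 + 2, so 13^134 = 13^128 × 13^4 × 13^2 ≡ 61 × 121 × 169 (mod 180)
Multiplying step by step:
  61 × 121 = 7381 ≡ 1 (mod 180)
  1 × 169 = 169 ≡ 169 (mod 180)
Result: 13^134 ≡ 169 (mod 180)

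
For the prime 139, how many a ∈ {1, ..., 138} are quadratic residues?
For prime 139, there are (p-1)/2 = (139-1)/2 = 69 quadratic residues (excluding 0).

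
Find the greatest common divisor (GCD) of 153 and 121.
1

Using the Euclidean algorithm:
153 = 1 × 121 + 32
121 = 3 × 32 + 25
32 = 1 × 25 + 7
25 = 3 × 7 + 4
7 = 1 × 4 + 3
4 = 1 × 3 + 1
3 = 3 × 1 + 0

GCD(153, 121) = 1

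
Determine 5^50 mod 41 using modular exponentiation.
Using Fermat: 5^{40} ≡ 1 (mod 41). 50 ≡ 10 (mod 40). So 5^{50} ≡ 5^{10} ≡ 40 (mod 41)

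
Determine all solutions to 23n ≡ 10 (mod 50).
20

Since gcd(23, 50) = 1 divides 10, a solution exists.
Multiply both sides by the inverse of 23 mod 50:
  23^(-1) mod 50 = 37
  x ≡ 37 × 10 ≡ 370 ≡ 20 (mod 50)
Verification: 23 × 20 = 460 = 9 × 50 + 10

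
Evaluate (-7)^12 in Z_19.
Using repeated squaring. (-7) ≡ 12 (mod 19). 12 = 8 + 4 (binary 1100). Repeated squaring mod 19: 12^1 ≡ 12; 12^2 ≡ 12² = 144 ≡ 11; 12^4 ≡ 11² = 121 ≡ 7; 12^8 ≡ 7² = 49 ≡ 11. Multiply: (-7)^12 ≡ 12^8 × 12^4 ≡ 11 × 7 (mod 19): 11 × 7 = 77 ≡ 1. So (-7)^12 ≡ 1 (mod 19).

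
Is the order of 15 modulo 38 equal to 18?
Yes, ord_38(15) = 18.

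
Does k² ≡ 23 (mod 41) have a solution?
By Euler's criterion: 23^{20} ≡ 1 (mod 41). Since this equals 1, 23 is a QR.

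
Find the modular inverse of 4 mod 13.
4^(-1) ≡ 10 (mod 13). Verification: 4 × 10 = 40 ≡ 1 (mod 13)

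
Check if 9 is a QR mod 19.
By Euler's criterion: 9^{9} ≡ 1 (mod 19). Since this equals 1, 9 is a QR.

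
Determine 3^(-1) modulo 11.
3^(-1) ≡ 4 (mod 11). Verification: 3 × 4 = 12 ≡ 1 (mod 11)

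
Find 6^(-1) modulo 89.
15

Using Extended Euclidean Algorithm:
gcd(6, 89) = 1
Bezout coefficients: 6 × 15 + 89 × -1 = 1
So 6 × 15 ≡ 1 (mod 89)
The inverse is 15 mod 89 = 15
Verification: 6 × 15 = 90 = 1 × 89 + 1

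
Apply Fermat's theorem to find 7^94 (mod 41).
By Fermat: 7^{40} ≡ 1 (mod 41). 94 = 2×40 + 14. So 7^{94} ≡ 7^{14} ≡ 2 (mod 41)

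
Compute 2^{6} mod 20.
4

Using successive squaring:
Binary expansion of 6: 110
Powers of 2 mod 20 (each is the square of the previous):
  2^1 ≡ 2 (mod 20)
  2^2 ≡ 2² = 4 ≡ 4 (mod 20)
  2^4 ≡ 4² = 16 ≡ 16 (mod 20)
6 = 4 + 2, so 2^6 = 2^4 × 2^2 ≡ 16 × 4 (mod 20)
Multiplying step by step:
  16 × 4 = 64 ≡ 4 (mod 20)
Result: 2^6 ≡ 4 (mod 20)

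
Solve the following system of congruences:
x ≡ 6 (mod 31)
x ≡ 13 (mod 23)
657

Using the Chinese Remainder Theorem:
M = product of moduli = 713
For equation 1: M_1 = 23, 23 ≡ 23 (mod 31), inverse of 23 mod 31 is 27 (check: 23 × 27 = 621 ≡ 1 (mod 31))
For equation 2: M_2 = 31, 31 ≡ 8 (mod 23), inverse of 31 mod 23 is 3 (check: 8 × 3 = 24 ≡ 1 (mod 23))
Combine: x ≡ Σ r_i×M_i×(M_i⁻¹ mod m_i) = 6×23×27 + 13×31×3 = 3726 + 1209 = 4935
4935 mod 713 = 657
x ≡ 657 (mod 713)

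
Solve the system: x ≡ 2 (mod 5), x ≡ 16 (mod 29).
M = 5 × 29 = 145. M₁ = 29, y₁ ≡ 4 (mod 5). M₂ = 5, y₂ ≡ 6 (mod 29). x = 2×29×4 + 16×5×6 ≡ 132 (mod 145)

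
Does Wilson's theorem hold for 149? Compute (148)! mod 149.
(148)! mod 149 = 148. Since this equals -1 (mod 149), Wilson confirms 149 is prime.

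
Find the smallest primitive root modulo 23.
p - 1 = 22 has prime divisors 2, 11. h is a primitive root mod 23 iff h^(22/q) ≢ 1 (mod 23) for each such q.
h = 2: 2^11 ≡ 1, 2^2 ≡ 4 (mod 23); 2^11 ≡ 1, so not a primitive root.
h = 3: 3^11 ≡ 1, 3^2 ≡ 9 (mod 23); 3^11 ≡ 1, so not a primitive root.
h = 4: 4^11 ≡ 1, 4^2 ≡ 16 (mod 23); 4^11 ≡ 1, so not a primitive root.
h = 5: 5^11 ≡ 22, 5^2 ≡ 2 (mod 23); none is 1, so 5 has order 22 and is a primitive root.
The smallest primitive root mod 23 is g = 5.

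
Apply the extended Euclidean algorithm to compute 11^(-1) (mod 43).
Extended GCD: 11(4) + 43(-1) = 1. So 11^(-1) ≡ 4 ≡ 4 (mod 43). Verify: 11 × 4 = 44 ≡ 1 (mod 43)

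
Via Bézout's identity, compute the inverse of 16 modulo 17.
Extended GCD: 16(-1) + 17(1) = 1. So 16^(-1) ≡ 16 ≡ 16 (mod 17). Verify: 16 × 16 = 256 ≡ 1 (mod 17)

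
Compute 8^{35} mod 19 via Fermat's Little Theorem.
12

By Fermat's Little Theorem, a^(p-1) ≡ 1 (mod p) for prime p and gcd(a, p) = 1
Here p = 19, so 8^18 ≡ 1 (mod 19)
We can reduce the exponent: 35 mod 18 = 17
So 8^35 ≡ 8^17 (mod 19)
Computing: 8^17 mod 19 = 12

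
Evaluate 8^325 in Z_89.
Using Fermat: 8^{88} ≡ 1 (mod 89). 325 ≡ 61 (mod 88). So 8^{325} ≡ 8^{61} ≡ 39 (mod 89)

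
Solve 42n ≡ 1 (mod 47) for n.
42^(-1) ≡ 28 (mod 47). Verification: 42 × 28 = 1176 ≡ 1 (mod 47)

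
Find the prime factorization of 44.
2^2 × 11

Divide by primes starting from smallest:
44 ÷ 2 = 22
22 ÷ 2 = 11
11 ÷ 11 = 1

44 = 2^2 × 11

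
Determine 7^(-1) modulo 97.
7^(-1) ≡ 14 (mod 97). Verification: 7 × 14 = 98 ≡ 1 (mod 97)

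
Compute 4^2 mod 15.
2 = 2 (binary 10). Repeated squaring mod 15: 4^1 ≡ 4; 4^2 ≡ 4² = 16 ≡ 1. So 4^2 ≡ 1 (mod 15).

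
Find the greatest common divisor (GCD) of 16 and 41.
1

Using the Euclidean algorithm:
16 = 0 × 41 + 16
41 = 2 × 16 + 9
16 = 1 × 9 + 7
9 = 1 × 7 + 2
7 = 3 × 2 + 1
2 = 2 × 1 + 0

GCD(16, 41) = 1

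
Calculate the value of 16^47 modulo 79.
Using repeated squaring. 47 = 32 + 8 + 4 + 2 + 1 (binary 101111). Repeated squaring mod 79: 16^1 ≡ 16; 16^2 ≡ 16² = 256 ≡ 19; 16^4 ≡ 19² = 361 ≡ 45; 16^8 ≡ 45² = 2025 ≡ 50; 16^16 ≡ 50² = 2500 ≡ 51; 16^32 ≡ 51² = 2601 ≡ 73. Multiply: 16^47 = 16^32 × 16^8 × 16^4 × 16^2 × 16^1 ≡ 73 × 50 × 45 × 19 × 16 (mod 79): 73 × 50 = 3650 ≡ 16; 16 × 45 = 720 ≡ 9; 9 × 19 = 171 ≡ 13; 13 × 16 = 208 ≡ 50. So 16^47 ≡ 50 (mod 79).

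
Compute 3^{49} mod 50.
33

Using successive squaring:
Binary expansion of 49: 110001
Powers of 3 mod 50 (each is the square of the previous):
  3^1 ≡ 3 (mod 50)
  3^2 ≡ 3² = 9 ≡ 9 (mod 50)
  3^4 ≡ 9² = 81 ≡ 31 (mod 50)
  3^8 ≡ 31² = 961 ≡ 11 (mod 50)
  3^16 ≡ 11² = 121 ≡ 21 (mod 50)
  3^32 ≡ 21² = 441 ≡ 41 (mod 50)
49 = 32 + 16 + 1, so 3^49 = 3^32 × 3^16 × 3^1 ≡ 41 × 21 × 3 (mod 50)
Multiplying step by step:
  41 × 21 = 861 ≡ 11 (mod 50)
  11 × 3 = 33 ≡ 33 (mod 50)
Result: 3^49 ≡ 33 (mod 50)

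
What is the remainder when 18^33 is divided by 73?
Using repeated squaring. 33 = 32 + 1 (binary 100001). Repeated squaring mod 73: 18^1 ≡ 18; 18^2 ≡ 18² = 324 ≡ 32; 18^4 ≡ 32² = 1024 ≡ 2; 18^8 ≡ 2² = 4 ≡ 4; 18^16 ≡ 4² = 16 ≡ 16; 18^32 ≡ 16² = 256 ≡ 37. Multiply: 18^33 = 18^32 × 18^1 ≡ 37 × 18 (mod 73): 37 × 18 = 666 ≡ 9. So 18^33 ≡ 9 (mod 73).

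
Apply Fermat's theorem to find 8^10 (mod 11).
By Fermat's Little Theorem, 8^{10} ≡ 1 (mod 11) since 11 is prime and gcd(8, 11) = 1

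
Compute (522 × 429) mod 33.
0

(522 × 429) = 223938
223938 mod 33 = 0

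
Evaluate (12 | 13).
(12/13) = 12^{6} mod 13 = 1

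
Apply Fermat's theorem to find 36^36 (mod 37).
By Fermat's Little Theorem, 36^{36} ≡ 1 (mod 37) since 37 is prime and gcd(36, 37) = 1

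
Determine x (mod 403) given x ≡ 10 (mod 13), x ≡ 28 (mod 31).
400

Using the Chinese Remainder Theorem:
M = product of moduli = 403
For equation 1: M_1 = 31, 31 ≡ 5 (mod 13), inverse of 31 mod 13 is 8 (check: 5 × 8 = 40 ≡ 1 (mod 13))
For equation 2: M_2 = 13, 13 ≡ 13 (mod 31), inverse of 13 mod 31 is 12 (check: 13 × 12 = 156 ≡ 1 (mod 31))
Combine: x ≡ Σ r_i×M_i×(M_i⁻¹ mod m_i) = 10×31×8 + 28×13×12 = 2480 + 4368 = 6848
6848 mod 403 = 400
x ≡ 400 (mod 403)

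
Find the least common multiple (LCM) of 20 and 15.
60

First find GCD(20, 15) using the Euclidean algorithm:
20 = 1 × 15 + 5
15 = 3 × 5 + 0
GCD(20, 15) = 5

LCM formula: LCM(a, b) = (a × b) / GCD(a, b)
LCM(20, 15) = (20 × 15) / 5
LCM(20, 15) = 300 / 5
LCM(20, 15) = 60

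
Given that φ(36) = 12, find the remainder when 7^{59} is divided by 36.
By Euler: 7^{12} ≡ 1 (mod 36) since gcd(7, 36) = 1. 59 = 4×12 + 11. So 7^{59} ≡ 7^{11} ≡ 31 (mod 36)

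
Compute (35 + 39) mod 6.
2

(35 + 39) = 74
74 mod 6 = 2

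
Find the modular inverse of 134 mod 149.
134^(-1) ≡ 139 (mod 149). Verification: 134 × 139 = 18626 ≡ 1 (mod 149)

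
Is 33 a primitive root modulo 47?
p - 1 = 46 has prime divisors 2, 23. Check 33^(46/q) mod 47 for each: 33^(46/2) = 33^23 ≡ 46, 33^(46/23) = 33^2 ≡ 8 (mod 47). None of these is 1, so 33 has order 46 = φ(47), so it is a primitive root mod 47.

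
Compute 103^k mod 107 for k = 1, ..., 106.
g^1, g^2, ..., g^{106} mod 107: {103, 16, 43, 42, 46, 30, 94, 52, 6, 83, 96, 44, 38, 62, 73, 29, 98, 36, 70, 41, 50, 14, 51, 10, 67, 53, 2, 99, 32, 86, 84, 92, 60, 81, 104, 12, 59, 85, 88, 76, 17, 39, 58, 89, 72, 33, 82, 100, 28, 102, 20, 27, 106, 4, 91, 64, 65, 61, 77, 13, 55, 101, 24, 11, 63, 69, 45, 34, 78, 9, 71, 37, 66, 57, 93, 56, 97, 40, 54, 105, 8, 75, 21, 23, 15, 47, 26, 3, 95, 48, 22, 19, 31, 90, 68, 49, 18, 35, 74, 25, 7, 79, 5, 87, 80, 1}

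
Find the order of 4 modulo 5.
Powers of 4 mod 5: 4^1≡4, 4^2≡1. Order = 2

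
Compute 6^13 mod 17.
Using repeated squaring. 13 = 8 + 4 + 1 (binary 1101). Repeated squaring mod 17: 6^1 ≡ 6; 6^2 ≡ 6² = 36 ≡ 2; 6^4 ≡ 2² = 4 ≡ 4; 6^8 ≡ 4² = 16 ≡ 16. Multiply: 6^13 = 6^8 × 6^4 × 6^1 ≡ 16 × 4 × 6 (mod 17): 16 × 4 = 64 ≡ 13; 13 × 6 = 78 ≡ 10. So 6^13 ≡ 10 (mod 17).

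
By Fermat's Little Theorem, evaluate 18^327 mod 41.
By Fermat: 18^{40} ≡ 1 (mod 41). 327 ≡ 7 (mod 40). So 18^{327} ≡ 18^{7} ≡ 37 (mod 41)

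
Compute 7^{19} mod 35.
28

Using successive squaring:
Binary expansion of 19: 10011
Powers of 7 mod 35 (each is the square of the previous):
  7^1 ≡ 7 (mod 35)
  7^2 ≡ 7² = 49 ≡ 14 (mod 35)
  7^4 ≡ 14² = 196 ≡ 21 (mod 35)
  7^8 ≡ 21² = 441 ≡ 21 (mod 35)
  7^16 ≡ 21² = 441 ≡ 21 (mod 35)
19 = 16 + 2 + 1, so 7^19 = 7^16 × 7^2 × 7^1 ≡ 21 × 14 × 7 (mod 35)
Multiplying step by step:
  21 × 14 = 294 ≡ 14 (mod 35)
  14 × 7 = 98 ≡ 28 (mod 35)
Result: 7^19 ≡ 28 (mod 35)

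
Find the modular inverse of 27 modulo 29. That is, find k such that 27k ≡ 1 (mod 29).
14

Using Extended Euclidean Algorithm:
gcd(27, 29) = 1
Bezout coefficients: 27 × 14 + 29 × -13 = 1
So 27 × 14 ≡ 1 (mod 29)
The inverse is 14 mod 29 = 14
Verification: 27 × 14 = 378 = 13 × 29 + 1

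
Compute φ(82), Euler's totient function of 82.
40

Prime factorization: 82 = 2 × 41
Using the formula φ(n) = n × Π(1 - 1/p) for each prime factor p:
φ(82) = 82 × (1 - 1/2) × (1 - 1/41)
φ(82) = 40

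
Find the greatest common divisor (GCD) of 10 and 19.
1

Using the Euclidean algorithm:
10 = 0 × 19 + 10
19 = 1 × 10 + 9
10 = 1 × 9 + 1
9 = 9 × 1 + 0

GCD(10, 19) = 1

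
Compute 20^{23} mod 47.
46

Using successive squaring:
Binary expansion of 23: 10111
Powers of 20 mod 47 (each is the square of the previous):
  20^1 ≡ 20 (mod 47)
  20^2 ≡ 20² = 400 ≡ 24 (mod 47)
  20^4 ≡ 24² = 576 ≡ 12 (mod 47)
  20^8 ≡ 12² = 144 ≡ 3 (mod 47)
  20^16 ≡ 3² = 9 ≡ 9 (mod 47)
23 = 16 + 4 + 2 + 1, so 20^23 = 20^16 × 20^4 × 20^2 × 20^1 ≡ 9 × 12 × 24 × 20 (mod 47)
Multiplying step by step:
  9 × 12 = 108 ≡ 14 (mod 47)
  14 × 24 = 336 ≡ 7 (mod 47)
  7 × 20 = 140 ≡ 46 (mod 47)
Result: 20^23 ≡ 46 (mod 47)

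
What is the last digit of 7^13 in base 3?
Using Fermat: 7^{2} ≡ 1 (mod 3). 13 ≡ 1 (mod 2). So 7^{13} ≡ 7^{1} ≡ 1 (mod 3)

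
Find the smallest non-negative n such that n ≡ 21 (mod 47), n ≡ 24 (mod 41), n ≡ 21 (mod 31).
2935

Using the Chinese Remainder Theorem:
M = product of moduli = 59737
For equation 1: M_1 = 1271, 1271 ≡ 2 (mod 47), inverse of 1271 mod 47 is 24 (check: 2 × 24 = 48 ≡ 1 (mod 47))
For equation 2: M_2 = 1457, 1457 ≡ 22 (mod 41), inverse of 1457 mod 41 is 28 (check: 22 × 28 = 616 ≡ 1 (mod 41))
For equation 3: M_3 = 1927, 1927 ≡ 5 (mod 31), inverse of 1927 mod 31 is 25 (check: 5 × 25 = 125 ≡ 1 (mod 31))
Combine: n ≡ Σ r_i×M_i×(M_i⁻¹ mod m_i) = 21×1271×24 + 24×1457×28 + 21×1927×25 = 640584 + 979104 + 1011675 = 2631363
2631363 mod 59737 = 2935
n ≡ 2935 (mod 59737)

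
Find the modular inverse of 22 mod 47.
22^(-1) ≡ 15 (mod 47). Verification: 22 × 15 = 330 ≡ 1 (mod 47)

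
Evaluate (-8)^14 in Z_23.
Using repeated squaring. (-8) ≡ 15 (mod 23). 14 = 8 + 4 + 2 (binary 1110). Repeated squaring mod 23: 15^1 ≡ 15; 15^2 ≡ 15² = 225 ≡ 18; 15^4 ≡ 18² = 324 ≡ 2; 15^8 ≡ 2² = 4 ≡ 4. Multiply: (-8)^14 ≡ 15^8 × 15^4 × 15^2 ≡ 4 × 2 × 18 (mod 23): 4 × 2 = 8 ≡ 8; 8 × 18 = 144 ≡ 6. So (-8)^14 ≡ 6 (mod 23).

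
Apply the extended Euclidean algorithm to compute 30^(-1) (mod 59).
Extended GCD: 30(2) + 59(-1) = 1. So 30^(-1) ≡ 2 ≡ 2 (mod 59). Verify: 30 × 2 = 60 ≡ 1 (mod 59)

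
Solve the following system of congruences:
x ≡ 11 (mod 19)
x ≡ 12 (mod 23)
334

Using the Chinese Remainder Theorem:
M = product of moduli = 437
For equation 1: M_1 = 23, 23 ≡ 4 (mod 19), inverse of 23 mod 19 is 5 (check: 4 × 5 = 20 ≡ 1 (mod 19))
For equation 2: M_2 = 19, 19 ≡ 19 (mod 23), inverse of 19 mod 23 is 17 (check: 19 × 17 = 323 ≡ 1 (mod 23))
Combine: x ≡ Σ r_i×M_i×(M_i⁻¹ mod m_i) = 11×23×5 + 12×19×17 = 1265 + 3876 = 5141
5141 mod 437 = 334
x ≡ 334 (mod 437)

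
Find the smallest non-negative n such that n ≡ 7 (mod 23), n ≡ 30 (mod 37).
30

Using the Chinese Remainder Theorem:
M = product of moduli = 851
For equation 1: M_1 = 37, 37 ≡ 14 (mod 23), inverse of 37 mod 23 is 5 (check: 14 × 5 = 70 ≡ 1 (mod 23))
For equation 2: M_2 = 23, 23 ≡ 23 (mod 37), inverse of 23 mod 37 is 29 (check: 23 × 29 = 667 ≡ 1 (mod 37))
Combine: n ≡ Σ r_i×M_i×(M_i⁻¹ mod m_i) = 7×37×5 + 30×23×29 = 1295 + 20010 = 21305
21305 mod 851 = 30
n ≡ 30 (mod 851)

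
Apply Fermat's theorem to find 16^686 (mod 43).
By Fermat: 16^{42} ≡ 1 (mod 43). 686 ≡ 14 (mod 42). So 16^{686} ≡ 16^{14} ≡ 1 (mod 43)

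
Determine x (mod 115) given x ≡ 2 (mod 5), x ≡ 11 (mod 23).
57

Using the Chinese Remainder Theorem:
M = product of moduli = 115
For equation 1: M_1 = 23, 23 ≡ 3 (mod 5), inverse of 23 mod 5 is 2 (check: 3 × 2 = 6 ≡ 1 (mod 5))
For equation 2: M_2 = 5, 5 ≡ 5 (mod 23), inverse of 5 mod 23 is 14 (check: 5 × 14 = 70 ≡ 1 (mod 23))
Combine: x ≡ Σ r_i×M_i×(M_i⁻¹ mod m_i) = 2×23×2 + 11×5×14 = 92 + 770 = 862
862 mod 115 = 57
x ≡ 57 (mod 115)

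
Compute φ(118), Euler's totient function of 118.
58

Prime factorization: 118 = 2 × 59
Using the formula φ(n) = n × Π(1 - 1/p) for each prime factor p:
φ(118) = 118 × (1 - 1/2) × (1 - 1/59)
φ(118) = 58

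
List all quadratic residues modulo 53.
QRs mod 53: {1, 4, 6, 7, 9, 10, 11, 13, 15, 16, 17, 24, 25, 28, 29, 36, 37, 38, 40, 42, 43, 44, 46, 47, 49, 52}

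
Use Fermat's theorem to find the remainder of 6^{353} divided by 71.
3

By Fermat's Little Theorem, a^(p-1) ≡ 1 (mod p) for prime p and gcd(a, p) = 1
Here p = 71, so 6^70 ≡ 1 (mod 71)
We can reduce the exponent: 353 mod 70 = 3
So 6^353 ≡ 6^3 (mod 71)
Computing: 6^3 mod 71 = 3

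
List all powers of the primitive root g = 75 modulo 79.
g^1, g^2, ..., g^{78} mod 79: {75, 16, 15, 19, 3, 67, 48, 45, 57, 9, 43, 65, 56, 13, 27, 50, 37, 10, 39, 2, 71, 32, 30, 38, 6, 55, 17, 11, 35, 18, 7, 51, 33, 26, 54, 21, 74, 20, 78, 4, 63, 64, 60, 76, 12, 31, 34, 22, 70, 36, 14, 23, 66, 52, 29, 42, 69, 40, 77, 8, 47, 49, 41, 73, 24, 62, 68, 44, 61, 72, 28, 46, 53, 25, 58, 5, 59, 1}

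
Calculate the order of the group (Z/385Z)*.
240

Prime factorization: 385 = 5 × 7 × 11
Using the formula φ(n) = n × Π(1 - 1/p) for each prime factor p:
φ(385) = 385 × (1 - 1/5) × (1 - 1/7) × (1 - 1/11)
φ(385) = 240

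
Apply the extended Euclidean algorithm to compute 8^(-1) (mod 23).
Extended GCD: 8(3) + 23(-1) = 1. So 8^(-1) ≡ 3 ≡ 3 (mod 23). Verify: 8 × 3 = 24 ≡ 1 (mod 23)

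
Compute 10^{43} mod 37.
10

Using successive squaring:
Binary expansion of 43: 101011
Powers of 10 mod 37 (each is the square of the previous):
  10^1 ≡ 10 (mod 37)
  10^2 ≡ 10² = 100 ≡ 26 (mod 37)
  10^4 ≡ 26² = 676 ≡ 10 (mod 37)
  10^8 ≡ 10² = 100 ≡ 26 (mod 37)
  10^16 ≡ 26² = 676 ≡ 10 (mod 37)
  10^32 ≡ 10² = 100 ≡ 26 (mod 37)
43 = 32 + 8 + 2 + 1, so 10^43 = 10^32 × 10^8 × 10^2 × 10^1 ≡ 26 × 26 × 26 × 10 (mod 37)
Multiplying step by step:
  26 × 26 = 676 ≡ 10 (mod 37)
  10 × 26 = 260 ≡ 1 (mod 37)
  1 × 10 = 10 ≡ 10 (mod 37)
Result: 10^43 ≡ 10 (mod 37)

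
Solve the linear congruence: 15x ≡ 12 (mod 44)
36

Since gcd(15, 44) = 1 divides 12, a solution exists.
Multiply both sides by the inverse of 15 mod 44:
  15^(-1) mod 44 = 3
  x ≡ 3 × 12 ≡ 36 ≡ 36 (mod 44)
Verification: 15 × 36 = 540 = 12 × 44 + 12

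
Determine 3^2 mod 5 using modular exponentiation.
2 = 2 (binary 10). Repeated squaring mod 5: 3^1 ≡ 3; 3^2 ≡ 3² = 9 ≡ 4. So 3^2 ≡ 4 (mod 5).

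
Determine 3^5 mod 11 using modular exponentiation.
5 = 4 + 1 (binary 101). Repeated squaring mod 11: 3^1 ≡ 3; 3^2 ≡ 3² = 9 ≡ 9; 3^4 ≡ 9² = 81 ≡ 4. Multiply: 3^5 = 3^4 × 3^1 ≡ 4 × 3 (mod 11): 4 × 3 = 12 ≡ 1. So 3^5 ≡ 1 (mod 11).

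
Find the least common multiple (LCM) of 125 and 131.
16375

First find GCD(125, 131) using the Euclidean algorithm:
125 = 0 × 131 + 125
131 = 1 × 125 + 6
125 = 20 × 6 + 5
6 = 1 × 5 + 1
5 = 5 × 1 + 0
GCD(125, 131) = 1

LCM formula: LCM(a, b) = (a × b) / GCD(a, b)
LCM(125, 131) = (125 × 131) / 1
LCM(125, 131) = 16375 / 1
LCM(125, 131) = 16375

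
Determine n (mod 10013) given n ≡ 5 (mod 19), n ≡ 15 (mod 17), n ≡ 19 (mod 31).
6560

Using the Chinese Remainder Theorem:
M = product of moduli = 10013
For equation 1: M_1 = 527, 527 ≡ 14 (mod 19), inverse of 527 mod 19 is 15 (check: 14 × 15 = 210 ≡ 1 (mod 19))
For equation 2: M_2 = 589, 589 ≡ 11 (mod 17), inverse of 589 mod 17 is 14 (check: 11 × 14 = 154 ≡ 1 (mod 17))
For equation 3: M_3 = 323, 323 ≡ 13 (mod 31), inverse of 323 mod 31 is 12 (check: 13 × 12 = 156 ≡ 1 (mod 31))
Combine: n ≡ Σ r_i×M_i×(M_i⁻¹ mod m_i) = 5×527×15 + 15×589×14 + 19×323×12 = 39525 + 123690 + 73644 = 236859
236859 mod 10013 = 6560
n ≡ 6560 (mod 10013)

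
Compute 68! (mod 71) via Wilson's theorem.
(70)! = (68)! × (69) × (70) ≡ -1 (mod 71). So (68)! ≡ -1 × [(70)(69)]^(-1) ≡ 35 (mod 71)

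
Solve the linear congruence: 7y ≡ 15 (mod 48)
9

Since gcd(7, 48) = 1 divides 15, a solution exists.
Multiply both sides by the inverse of 7 mod 48:
  7^(-1) mod 48 = 7
  x ≡ 7 × 15 ≡ 105 ≡ 9 (mod 48)
Verification: 7 × 9 = 63 = 1 × 48 + 15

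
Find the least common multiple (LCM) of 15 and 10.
30

First find GCD(15, 10) using the Euclidean algorithm:
15 = 1 × 10 + 5
10 = 2 × 5 + 0
GCD(15, 10) = 5

LCM formula: LCM(a, b) = (a × b) / GCD(a, b)
LCM(15, 10) = (15 × 10) / 5
LCM(15, 10) = 150 / 5
LCM(15, 10) = 30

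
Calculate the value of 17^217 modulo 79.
Using Fermat: 17^{78} ≡ 1 (mod 79). 217 ≡ 61 (mod 78). So 17^{217} ≡ 17^{61} ≡ 57 (mod 79)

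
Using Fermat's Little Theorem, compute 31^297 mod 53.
By Fermat: 31^{52} ≡ 1 (mod 53). 297 = 5×52 + 37. So 31^{297} ≡ 31^{37} ≡ 26 (mod 53)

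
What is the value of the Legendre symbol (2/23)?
(2/23) = 2^{11} mod 23 = 1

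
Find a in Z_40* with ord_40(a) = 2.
39 has order 2 mod 40 since 39^{2} ≡ 1 (mod 40) and no smaller power works.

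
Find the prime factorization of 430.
2 × 5 × 43

Divide by primes starting from smallest:
430 ÷ 2 = 215
215 ÷ 5 = 43
43 ÷ 43 = 1

430 = 2 × 5 × 43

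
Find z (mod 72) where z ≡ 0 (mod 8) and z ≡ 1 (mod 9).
M = 8 × 9 = 72. M₁ = 9, y₁ ≡ 1 (mod 8). M₂ = 8, y₂ ≡ 8 (mod 9). z = 0×9×1 + 1×8×8 ≡ 64 (mod 72)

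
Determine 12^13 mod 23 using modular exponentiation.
Using repeated squaring. 13 = 8 + 4 + 1 (binary 1101). Repeated squaring mod 23: 12^1 ≡ 12; 12^2 ≡ 12² = 144 ≡ 6; 12^4 ≡ 6² = 36 ≡ 13; 12^8 ≡ 13² = 169 ≡ 8. Multiply: 12^13 = 12^8 × 12^4 × 12^1 ≡ 8 × 13 × 12 (mod 23): 8 × 13 = 104 ≡ 12; 12 × 12 = 144 ≡ 6. So 12^13 ≡ 6 (mod 23).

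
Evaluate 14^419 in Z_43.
Using Fermat: 14^{42} ≡ 1 (mod 43). 419 ≡ 41 (mod 42). So 14^{419} ≡ 14^{41} ≡ 40 (mod 43)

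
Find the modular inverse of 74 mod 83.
74^(-1) ≡ 46 (mod 83). Verification: 74 × 46 = 3404 ≡ 1 (mod 83)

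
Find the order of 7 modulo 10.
Powers of 7 mod 10: 7^1≡7, 7^2≡9, 7^3≡3, 7^4≡1. Order = 4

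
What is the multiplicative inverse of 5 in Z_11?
9

Using Extended Euclidean Algorithm:
gcd(5, 11) = 1
Bezout coefficients: 5 × -2 + 11 × 1 = 1
So 5 × -2 ≡ 1 (mod 11)
The inverse is -2 mod 11 = 9
Verification: 5 × 9 = 45 = 4 × 11 + 1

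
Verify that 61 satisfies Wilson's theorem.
(60)! mod 61 = 60. Since this equals -1 (mod 61), Wilson confirms 61 is prime.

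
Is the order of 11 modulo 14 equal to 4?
No, the actual order is 3, not 4.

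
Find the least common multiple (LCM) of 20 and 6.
60

First find GCD(20, 6) using the Euclidean algorithm:
20 = 3 × 6 + 2
6 = 3 × 2 + 0
GCD(20, 6) = 2

LCM formula: LCM(a, b) = (a × b) / GCD(a, b)
LCM(20, 6) = (20 × 6) / 2
LCM(20, 6) = 120 / 2
LCM(20, 6) = 60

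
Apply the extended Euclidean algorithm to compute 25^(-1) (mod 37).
Extended GCD: 25(3) + 37(-2) = 1. So 25^(-1) ≡ 3 ≡ 3 (mod 37). Verify: 25 × 3 = 75 ≡ 1 (mod 37)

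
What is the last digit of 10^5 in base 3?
10 ≡ 1 (mod 3). 5 = 4 + 1 (binary 101). Repeated squaring mod 3: 1^1 ≡ 1; 1^2 ≡ 1² = 1 ≡ 1; 1^4 ≡ 1² = 1 ≡ 1. Multiply: 10^5 ≡ 1^4 × 1^1 ≡ 1 × 1 (mod 3): 1 × 1 = 1 ≡ 1. So 10^5 ≡ 1 (mod 3).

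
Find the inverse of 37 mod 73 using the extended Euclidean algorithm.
Extended GCD: 37(2) + 73(-1) = 1. So 37^(-1) ≡ 2 ≡ 2 (mod 73). Verify: 37 × 2 = 74 ≡ 1 (mod 73)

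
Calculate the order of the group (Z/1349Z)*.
1260

Prime factorization: 1349 = 19 × 71
Using the formula φ(n) = n × Π(1 - 1/p) for each prime factor p:
φ(1349) = 1349 × (1 - 1/19) × (1 - 1/71)
φ(1349) = 1260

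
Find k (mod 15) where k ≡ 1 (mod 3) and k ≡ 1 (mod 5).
M = 3 × 5 = 15. M₁ = 5, y₁ ≡ 2 (mod 3). M₂ = 3, y₂ ≡ 2 (mod 5). k = 1×5×2 + 1×3×2 ≡ 1 (mod 15)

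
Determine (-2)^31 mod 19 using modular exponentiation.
Using Fermat: (-2)^{18} ≡ 1 (mod 19). 31 ≡ 13 (mod 18). So (-2)^{31} ≡ (-2)^{13} ≡ 16 (mod 19)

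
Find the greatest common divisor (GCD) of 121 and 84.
1

Using the Euclidean algorithm:
121 = 1 × 84 + 37
84 = 2 × 37 + 10
37 = 3 × 10 + 7
10 = 1 × 7 + 3
7 = 2 × 3 + 1
3 = 3 × 1 + 0

GCD(121, 84) = 1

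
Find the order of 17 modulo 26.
Powers of 17 mod 26: 17^1≡17, 17^2≡3, 17^3≡25, 17^4≡9, 17^5≡23, 17^6≡1. Order = 6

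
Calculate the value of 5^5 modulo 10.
5 = 4 + 1 (binary 101). Repeated squaring mod 10: 5^1 ≡ 5; 5^2 ≡ 5² = 25 ≡ 5; 5^4 ≡ 5² = 25 ≡ 5. Multiply: 5^5 = 5^4 × 5^1 ≡ 5 × 5 (mod 10): 5 × 5 = 25 ≡ 5. So 5^5 ≡ 5 (mod 10).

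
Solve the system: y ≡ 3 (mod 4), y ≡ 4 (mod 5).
M = 4 × 5 = 20. M₁ = 5, y₁ ≡ 1 (mod 4). M₂ = 4, y₂ ≡ 4 (mod 5). y = 3×5×1 + 4×4×4 ≡ 19 (mod 20)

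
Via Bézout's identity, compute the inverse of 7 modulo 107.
Extended GCD: 7(46) + 107(-3) = 1. So 7^(-1) ≡ 46 ≡ 46 (mod 107). Verify: 7 × 46 = 322 ≡ 1 (mod 107)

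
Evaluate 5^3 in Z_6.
3 = 2 + 1 (binary 11). Repeated squaring mod 6: 5^1 ≡ 5; 5^2 ≡ 5² = 25 ≡ 1. Multiply: 5^3 = 5^2 × 5^1 ≡ 1 × 5 (mod 6): 1 × 5 = 5 ≡ 5. So 5^3 ≡ 5 (mod 6).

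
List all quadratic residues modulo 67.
QRs mod 67: {1, 4, 6, 9, 10, 14, 15, 16, 17, 19, 21, 22, 23, 24, 25, 26, 29, 33, 35, 36, 37, 39, 40, 47, 49, 54, 55, 56, 59, 60, 62, 64, 65}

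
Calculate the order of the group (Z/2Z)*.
1

Prime factorization: 2 = 2
Using the formula φ(n) = n × Π(1 - 1/p) for each prime factor p:
φ(2) = 2 × (1 - 1/2)
φ(2) = 1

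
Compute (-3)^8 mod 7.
(-3) ≡ 4 (mod 7). 8 = 8 (binary 1000). Repeated squaring mod 7: 4^1 ≡ 4; 4^2 ≡ 4² = 16 ≡ 2; 4^4 ≡ 2² = 4 ≡ 4; 4^8 ≡ 4² = 16 ≡ 2. So (-3)^8 ≡ 2 (mod 7).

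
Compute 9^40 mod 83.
Using repeated squaring. 40 = 32 + 8 (binary 101000). Repeated squaring mod 83: 9^1 ≡ 9; 9^2 ≡ 9² = 81 ≡ 81; 9^4 ≡ 81² = 6561 ≡ 4; 9^8 ≡ 4² = 16 ≡ 16; 9^16 ≡ 16² = 256 ≡ 7; 9^32 ≡ 7² = 49 ≡ 49. Multiply: 9^40 = 9^32 × 9^8 ≡ 49 × 16 (mod 83): 49 × 16 = 784 ≡ 37. So 9^40 ≡ 37 (mod 83).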